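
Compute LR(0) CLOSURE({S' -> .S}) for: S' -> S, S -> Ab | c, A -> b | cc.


Start: S' -> .S
For each item with dot before a nonterminal B, add B -> .γ for every B-production
Closure: [S' -> .S, S -> .Ab, S -> .c, A -> .b, A -> .cc]


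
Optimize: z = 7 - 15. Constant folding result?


7 - 15 = -8 at compile time
Optimized: z = -8


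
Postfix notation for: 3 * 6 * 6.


Left to right (same or higher precedence on left)
Postfix: 3 6 * 6 *


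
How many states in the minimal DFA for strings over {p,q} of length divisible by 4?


Track length mod 4: states 0..3, accept at 0
Minimal DFA: 4 states


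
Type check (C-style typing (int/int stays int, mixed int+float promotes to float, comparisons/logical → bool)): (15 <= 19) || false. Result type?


Operand types: bool || bool
Rule: logical operators take bool operands and yield bool
Result type: bool


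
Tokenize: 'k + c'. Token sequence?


Scan left to right, longest-match per lexeme
Tokens: ID(k), OP(+), ID(c)


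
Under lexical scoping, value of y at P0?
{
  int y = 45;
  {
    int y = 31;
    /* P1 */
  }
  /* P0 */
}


y declared in the same block as P0
y = 45


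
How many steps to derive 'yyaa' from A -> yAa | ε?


Derivation: A => yAa => yyAaa => yyaa
Steps: 3


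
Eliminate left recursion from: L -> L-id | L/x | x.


Left-recursive alternatives: L-id, L/x; non-recursive: x
Introduce L': L -> xL', L' -> -idL' | /xL' | ε


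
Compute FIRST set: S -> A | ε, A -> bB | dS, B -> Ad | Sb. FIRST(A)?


Per alternative of A: FIRST(bB) = {b}; FIRST(dS) = {d}
FIRST(A) = {b, d}


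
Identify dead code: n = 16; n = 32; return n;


first assignment to n is overwritten before any read
Dead: 'n = 16'


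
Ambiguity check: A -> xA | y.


right-linear, alternatives start with distinct terminals 'x' vs 'y': unique leftmost derivation
Unambiguous


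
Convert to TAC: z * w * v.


Break into single-operator statements:
t1 = z * w
t2 = t1 * v


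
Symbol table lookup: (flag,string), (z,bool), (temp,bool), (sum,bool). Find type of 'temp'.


Lookup 'temp' → type bool


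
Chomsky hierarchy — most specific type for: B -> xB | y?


Right-linear: every RHS is a terminal or a terminal followed by one nonterminal
Classification: Type 3 (Regular)


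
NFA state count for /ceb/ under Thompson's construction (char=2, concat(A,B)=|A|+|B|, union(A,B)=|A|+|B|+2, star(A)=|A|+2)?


Syntax tree has 3 char leaf(s), 0 union(s), 0 star(s)
chars contribute 3×2 = 6; each union adds +2; each star adds +2
Total: 6 + 0 + 0 = 6 states


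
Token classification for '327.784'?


Pattern: digits with a decimal point
Type: FLOAT_LITERAL


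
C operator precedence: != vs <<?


'<<' is shift (level 8); '!=' is equality (level 6)
Higher level binds tighter
'<<' has higher precedence than '!='


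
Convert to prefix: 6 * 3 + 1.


left-to-right (same/higher precedence on left): tree is (+ (* 6 3) 1)
Prefix: + * 6 3 1


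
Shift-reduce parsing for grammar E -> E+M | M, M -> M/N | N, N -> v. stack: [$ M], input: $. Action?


lookahead ∉ {/} so M won't extend; reduce E -> M
Action: reduce (E -> M)


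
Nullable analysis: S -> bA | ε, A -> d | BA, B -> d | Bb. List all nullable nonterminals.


A nonterminal is nullable iff some alternative derives ε (directly, or every symbol in it is nullable)
Nullable: {S}


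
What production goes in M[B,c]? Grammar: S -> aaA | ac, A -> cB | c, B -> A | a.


For [B, c]: 'c' ∈ FIRST(A)
Entry: B -> A


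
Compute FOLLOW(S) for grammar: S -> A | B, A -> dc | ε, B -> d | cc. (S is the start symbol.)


$ ∈ FOLLOW(S). For each A -> αBβ: add FIRST(β)\{ε} to FOLLOW(B); if β nullable, add FOLLOW(A).
FOLLOW(S) = {$}


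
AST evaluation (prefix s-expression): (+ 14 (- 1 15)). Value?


Evaluate inner: (- 1 15) = -14
Evaluate root: (+ 14 -14) = 0
Result: 0


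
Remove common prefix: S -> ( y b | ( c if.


Common prefix: '('
Factored: S -> ( S', S' -> y b | c if


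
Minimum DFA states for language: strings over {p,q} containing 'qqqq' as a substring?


KMP-style automaton: 4 progress states + 1 absorbing accept = 5
Minimal DFA: 5 states


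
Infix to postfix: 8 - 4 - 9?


Left to right (same or higher precedence on left)
Postfix: 8 4 - 9 -


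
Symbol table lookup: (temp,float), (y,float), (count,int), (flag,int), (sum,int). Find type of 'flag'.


Lookup 'flag' → type int


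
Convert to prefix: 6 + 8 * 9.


'*' binds tighter: tree is (+ 6 (* 8 9))
Prefix: + 6 * 8 9


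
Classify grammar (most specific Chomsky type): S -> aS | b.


Right-linear: every RHS is a terminal or a terminal followed by one nonterminal
Classification: Type 3 (Regular)


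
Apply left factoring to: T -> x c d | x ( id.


Common prefix: 'x'
Factored: T -> x T', T' -> c d | ( id


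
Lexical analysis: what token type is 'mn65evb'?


Pattern: letter/underscore followed by alphanumerics, not a keyword
Type: IDENTIFIER


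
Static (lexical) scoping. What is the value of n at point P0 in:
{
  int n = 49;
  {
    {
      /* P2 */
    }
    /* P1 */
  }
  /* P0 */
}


n declared in the same block as P0
n = 49


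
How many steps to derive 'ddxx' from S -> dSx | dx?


Derivation: S => dSx => ddxx
Steps: 2


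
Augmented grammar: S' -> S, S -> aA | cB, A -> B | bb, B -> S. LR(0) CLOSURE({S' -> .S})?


Start: S' -> .S
For each item with dot before a nonterminal B, add B -> .γ for every B-production
Closure: [S' -> .S, S -> .aA, S -> .cB]


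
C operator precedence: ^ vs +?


'+' is additive (level 9); '^' is bitwise XOR (level 4)
Higher level binds tighter
'+' has higher precedence than '^'


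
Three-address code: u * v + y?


Break into single-operator statements:
t1 = u * v
t2 = t1 + y


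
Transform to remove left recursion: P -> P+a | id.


Left-recursive alternatives: P+a; non-recursive: id
Introduce P': P -> idP', P' -> +aP' | ε


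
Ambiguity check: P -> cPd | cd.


balanced c^n…d^n: each string has a unique parse
Unambiguous


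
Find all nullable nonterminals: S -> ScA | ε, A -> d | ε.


A nonterminal is nullable iff some alternative derives ε (directly, or every symbol in it is nullable)
Nullable: {A, S}


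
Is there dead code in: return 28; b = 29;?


statement follows a return and is unreachable
Dead: 'b = 29'


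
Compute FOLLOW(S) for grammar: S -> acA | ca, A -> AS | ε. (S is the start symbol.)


$ ∈ FOLLOW(S). For each A -> αBβ: add FIRST(β)\{ε} to FOLLOW(B); if β nullable, add FOLLOW(A).
FOLLOW(S) = {$, a, c}


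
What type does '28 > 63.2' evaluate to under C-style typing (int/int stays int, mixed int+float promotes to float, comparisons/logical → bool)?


Operand types: int > float
Rule: comparison yields bool
Result type: bool


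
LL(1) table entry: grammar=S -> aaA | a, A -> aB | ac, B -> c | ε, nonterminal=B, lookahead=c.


For [B, c]: 'c' ∈ FIRST(c)
Entry: B -> c


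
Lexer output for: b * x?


Scan left to right, longest-match per lexeme
Tokens: ID(b), OP(*), ID(x)


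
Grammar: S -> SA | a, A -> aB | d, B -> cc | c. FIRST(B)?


Per alternative of B: FIRST(cc) = {c}; FIRST(c) = {c}
FIRST(B) = {c}


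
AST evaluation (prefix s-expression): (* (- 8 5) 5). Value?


Evaluate inner: (- 8 5) = 3
Evaluate root: (* 3 5) = 15
Result: 15


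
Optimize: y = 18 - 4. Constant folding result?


18 - 4 = 14 at compile time
Optimized: y = 14


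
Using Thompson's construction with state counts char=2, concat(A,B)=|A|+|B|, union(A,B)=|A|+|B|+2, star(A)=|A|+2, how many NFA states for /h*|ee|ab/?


Syntax tree has 5 char leaf(s), 2 union(s), 1 star(s)
chars contribute 5×2 = 10; each union adds +2; each star adds +2
Total: 10 + 4 + 2 = 16 states


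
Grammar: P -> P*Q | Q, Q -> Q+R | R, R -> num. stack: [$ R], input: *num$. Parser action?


'R' (not preceded by Q+) is the handle for Q -> R
Action: reduce (Q -> R)


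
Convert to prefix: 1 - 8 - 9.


left-to-right (same/higher precedence on left): tree is (- (- 1 8) 9)
Prefix: - - 1 8 9


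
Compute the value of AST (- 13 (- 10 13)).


Evaluate inner: (- 10 13) = -3
Evaluate root: (- 13 -3) = 16
Result: 16


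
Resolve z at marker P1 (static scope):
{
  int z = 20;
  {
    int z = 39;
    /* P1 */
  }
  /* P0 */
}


z declared in the same block as P1
z = 39


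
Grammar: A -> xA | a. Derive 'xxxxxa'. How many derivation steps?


Derivation: A => xA => xxA => xxxA => xxxxA => xxxxxA => xxxxxa
Steps: 6


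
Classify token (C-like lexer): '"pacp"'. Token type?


Pattern: double-quoted sequence
Type: STRING_LITERAL


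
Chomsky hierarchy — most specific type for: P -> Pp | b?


Left-linear: every RHS is a terminal or one nonterminal followed by a terminal
Classification: Type 3 (Regular)


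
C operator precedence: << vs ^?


'<<' is shift (level 8); '^' is bitwise XOR (level 4)
Higher level binds tighter
'<<' has higher precedence than '^'


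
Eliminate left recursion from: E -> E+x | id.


Left-recursive alternatives: E+x; non-recursive: id
Introduce E': E -> idE', E' -> +xE' | ε


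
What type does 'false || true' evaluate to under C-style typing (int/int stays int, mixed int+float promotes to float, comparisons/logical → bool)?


Operand types: bool || bool
Rule: logical operators take bool operands and yield bool
Result type: bool


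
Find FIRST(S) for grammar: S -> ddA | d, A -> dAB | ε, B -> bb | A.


Per alternative of S: FIRST(ddA) = {d}; FIRST(d) = {d}
FIRST(S) = {d}


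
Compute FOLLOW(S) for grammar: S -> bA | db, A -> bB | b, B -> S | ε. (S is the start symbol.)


$ ∈ FOLLOW(S). For each A -> αBβ: add FIRST(β)\{ε} to FOLLOW(B); if β nullable, add FOLLOW(A).
FOLLOW(S) = {$}


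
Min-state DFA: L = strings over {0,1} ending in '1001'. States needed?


Track the longest suffix of input matching a prefix of '1001': 5 classes (prefixes of length 0..4)
Minimal DFA: 5 states


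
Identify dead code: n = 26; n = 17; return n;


first assignment to n is overwritten before any read
Dead: 'n = 26'


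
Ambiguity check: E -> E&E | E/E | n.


'n&n/n' has two parse trees (no precedence encoded between & and /)
Ambiguous


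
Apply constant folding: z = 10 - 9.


10 - 9 = 1 at compile time
Optimized: z = 1


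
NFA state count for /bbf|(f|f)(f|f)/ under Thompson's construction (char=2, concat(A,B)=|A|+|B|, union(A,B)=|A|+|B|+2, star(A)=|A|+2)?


Syntax tree has 7 char leaf(s), 3 union(s), 0 star(s)
chars contribute 7×2 = 14; each union adds +2; each star adds +2
Total: 14 + 6 + 0 = 20 states


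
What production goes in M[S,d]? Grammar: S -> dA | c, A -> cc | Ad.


For [S, d]: 'd' ∈ FIRST(dA)
Entry: S -> dA


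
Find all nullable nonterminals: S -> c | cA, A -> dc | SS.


A nonterminal is nullable iff some alternative derives ε (directly, or every symbol in it is nullable)
Nullable: {}


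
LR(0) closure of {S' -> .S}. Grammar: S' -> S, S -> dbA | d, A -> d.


Start: S' -> .S
For each item with dot before a nonterminal B, add B -> .γ for every B-production
Closure: [S' -> .S, S -> .dbA, S -> .d]


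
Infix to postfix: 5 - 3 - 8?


Left to right (same or higher precedence on left)
Postfix: 5 3 - 8 -


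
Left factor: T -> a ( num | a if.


Common prefix: 'a'
Factored: T -> a T', T' -> ( num | if


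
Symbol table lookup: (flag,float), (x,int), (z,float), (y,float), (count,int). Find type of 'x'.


Lookup 'x' → type int


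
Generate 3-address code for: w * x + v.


Break into single-operator statements:
t1 = w * x
t2 = t1 + v


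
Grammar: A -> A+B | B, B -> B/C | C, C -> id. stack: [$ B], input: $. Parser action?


lookahead ∉ {/} so B won't extend; reduce A -> B
Action: reduce (A -> B)


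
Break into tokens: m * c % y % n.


Scan left to right, longest-match per lexeme
Tokens: ID(m), OP(*), ID(c), OP(%), ID(y), OP(%), ID(n)


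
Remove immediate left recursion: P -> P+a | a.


Left-recursive alternatives: P+a; non-recursive: a
Introduce P': P -> aP', P' -> +aP' | ε


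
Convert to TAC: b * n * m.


Break into single-operator statements:
t1 = b * n
t2 = t1 * m


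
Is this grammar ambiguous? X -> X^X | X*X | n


'n^n*n' has two parse trees (no precedence encoded between ^ and *)
Ambiguous


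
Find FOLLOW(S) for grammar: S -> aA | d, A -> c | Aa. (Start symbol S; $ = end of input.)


$ ∈ FOLLOW(S). For each A -> αBβ: add FIRST(β)\{ε} to FOLLOW(B); if β nullable, add FOLLOW(A).
FOLLOW(S) = {$}


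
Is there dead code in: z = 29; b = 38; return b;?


z is assigned but never read
Dead: 'z = 29'


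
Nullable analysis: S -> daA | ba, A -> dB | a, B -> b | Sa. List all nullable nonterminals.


A nonterminal is nullable iff some alternative derives ε (directly, or every symbol in it is nullable)
Nullable: {}


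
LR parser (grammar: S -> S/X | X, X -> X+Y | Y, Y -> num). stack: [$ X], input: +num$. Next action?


shift '+' to continue X -> X+Y
Action: shift


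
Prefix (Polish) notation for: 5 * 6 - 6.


left-to-right (same/higher precedence on left): tree is (- (* 5 6) 6)
Prefix: - * 5 6 6


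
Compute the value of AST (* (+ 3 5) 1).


Evaluate inner: (+ 3 5) = 8
Evaluate root: (* 8 1) = 8
Result: 8


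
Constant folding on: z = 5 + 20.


5 + 20 = 25 at compile time
Optimized: z = 25


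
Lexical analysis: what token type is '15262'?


Pattern: digits only
Type: INTEGER_LITERAL


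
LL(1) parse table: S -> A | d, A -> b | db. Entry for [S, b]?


For [S, b]: 'b' ∈ FIRST(A)
Entry: S -> A


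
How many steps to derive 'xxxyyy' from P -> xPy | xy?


Derivation: P => xPy => xxPyy => xxxyyy
Steps: 3


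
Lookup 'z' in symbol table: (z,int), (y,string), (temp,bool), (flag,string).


Lookup 'z' → type int


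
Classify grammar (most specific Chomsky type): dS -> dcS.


LHS has context (more than one symbol) and |LHS| ≤ |RHS|
Classification: Type 1 (Context-Sensitive)


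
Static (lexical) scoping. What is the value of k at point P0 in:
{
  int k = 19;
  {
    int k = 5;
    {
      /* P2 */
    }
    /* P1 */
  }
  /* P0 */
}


k declared in the same block as P0
k = 19


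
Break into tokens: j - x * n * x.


Scan left to right, longest-match per lexeme
Tokens: ID(j), OP(-), ID(x), OP(*), ID(n), OP(*), ID(x)


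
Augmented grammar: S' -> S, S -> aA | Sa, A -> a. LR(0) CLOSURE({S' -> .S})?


Start: S' -> .S
For each item with dot before a nonterminal B, add B -> .γ for every B-production
Closure: [S' -> .S, S -> .aA, S -> .Sa]


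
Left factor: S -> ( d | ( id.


Common prefix: '('
Factored: S -> ( S', S' -> d | id


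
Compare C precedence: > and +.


'+' is additive (level 9); '>' is relational (level 7)
Higher level binds tighter
'+' has higher precedence than '>'


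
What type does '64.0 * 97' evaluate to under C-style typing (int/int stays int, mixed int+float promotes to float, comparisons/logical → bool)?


Operand types: float * int
Rule: mixed int/float promotes to float; int/int stays int
Result type: float


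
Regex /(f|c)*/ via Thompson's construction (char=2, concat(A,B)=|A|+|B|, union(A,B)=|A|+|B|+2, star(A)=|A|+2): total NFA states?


Syntax tree has 2 char leaf(s), 1 union(s), 1 star(s)
chars contribute 2×2 = 4; each union adds +2; each star adds +2
Total: 4 + 2 + 2 = 8 states


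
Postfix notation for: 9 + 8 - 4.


Left to right (same or higher precedence on left)
Postfix: 9 8 + 4 -


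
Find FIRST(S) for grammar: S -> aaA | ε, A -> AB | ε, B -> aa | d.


Per alternative of S: FIRST(aaA) = {a}; FIRST(ε) = {ε}
FIRST(S) = {a, ε}


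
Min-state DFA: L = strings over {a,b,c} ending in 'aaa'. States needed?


Track the longest suffix of input matching a prefix of 'aaa': 4 classes (prefixes of length 0..3)
Minimal DFA: 4 states


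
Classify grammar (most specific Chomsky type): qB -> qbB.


LHS has context (more than one symbol) and |LHS| ≤ |RHS|
Classification: Type 1 (Context-Sensitive)


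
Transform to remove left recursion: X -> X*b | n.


Left-recursive alternatives: X*b; non-recursive: n
Introduce X': X -> nX', X' -> *bX' | ε


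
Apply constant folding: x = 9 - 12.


9 - 12 = -3 at compile time
Optimized: x = -3


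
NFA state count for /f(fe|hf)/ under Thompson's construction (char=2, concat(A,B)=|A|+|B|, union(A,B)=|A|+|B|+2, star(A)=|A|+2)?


Syntax tree has 5 char leaf(s), 1 union(s), 0 star(s)
chars contribute 5×2 = 10; each union adds +2; each star adds +2
Total: 10 + 2 + 0 = 12 states


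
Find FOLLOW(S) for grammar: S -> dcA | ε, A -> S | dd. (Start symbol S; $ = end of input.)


$ ∈ FOLLOW(S). For each A -> αBβ: add FIRST(β)\{ε} to FOLLOW(B); if β nullable, add FOLLOW(A).
FOLLOW(S) = {$}


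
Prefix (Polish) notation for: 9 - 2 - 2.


left-to-right (same/higher precedence on left): tree is (- (- 9 2) 2)
Prefix: - - 9 2 2


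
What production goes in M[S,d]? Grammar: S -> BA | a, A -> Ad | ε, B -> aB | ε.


For [S, d]: 'd' ∈ FIRST(BA)
Entry: S -> BA


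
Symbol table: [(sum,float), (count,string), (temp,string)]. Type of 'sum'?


Lookup 'sum' → type float


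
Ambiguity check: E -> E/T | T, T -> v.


precedence layered via separate nonterminal T: deterministic
Unambiguous


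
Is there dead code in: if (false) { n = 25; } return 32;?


condition is constant false, so the whole block is unreachable
Dead: 'if (false) { n = 25; }'


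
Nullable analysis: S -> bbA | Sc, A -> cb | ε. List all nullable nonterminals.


A nonterminal is nullable iff some alternative derives ε (directly, or every symbol in it is nullable)
Nullable: {A}


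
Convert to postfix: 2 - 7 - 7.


Left to right (same or higher precedence on left)
Postfix: 2 7 - 7 -


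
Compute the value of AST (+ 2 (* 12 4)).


Evaluate inner: (* 12 4) = 48
Evaluate root: (+ 2 48) = 50
Result: 50


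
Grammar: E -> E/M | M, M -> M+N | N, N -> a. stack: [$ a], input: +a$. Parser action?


'a' on top is the handle for N -> a
Action: reduce (N -> a)


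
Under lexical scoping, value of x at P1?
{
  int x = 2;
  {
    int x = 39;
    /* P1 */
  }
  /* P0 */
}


x declared in the same block as P1
x = 39


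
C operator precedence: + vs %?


'%' is multiplicative (level 10); '+' is additive (level 9)
Higher level binds tighter
'%' has higher precedence than '+'


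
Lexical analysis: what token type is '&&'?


Pattern: operator symbol
Type: OPERATOR


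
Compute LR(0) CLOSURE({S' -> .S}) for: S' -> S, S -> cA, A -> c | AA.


Start: S' -> .S
For each item with dot before a nonterminal B, add B -> .γ for every B-production
Closure: [S' -> .S, S -> .cA]


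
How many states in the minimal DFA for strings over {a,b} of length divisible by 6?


Track length mod 6: states 0..5, accept at 0
Minimal DFA: 6 states


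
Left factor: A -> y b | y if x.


Common prefix: 'y'
Factored: A -> y A', A' -> b | if x


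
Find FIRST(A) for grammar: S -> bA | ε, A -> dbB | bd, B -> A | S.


Per alternative of A: FIRST(dbB) = {d}; FIRST(bd) = {b}
FIRST(A) = {b, d}


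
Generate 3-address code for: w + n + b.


Break into single-operator statements:
t1 = w + n
t2 = t1 + b


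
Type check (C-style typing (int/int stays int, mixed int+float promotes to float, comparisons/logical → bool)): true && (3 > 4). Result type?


Operand types: bool && bool
Rule: logical operators take bool operands and yield bool
Result type: bool


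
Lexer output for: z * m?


Scan left to right, longest-match per lexeme
Tokens: ID(z), OP(*), ID(m)


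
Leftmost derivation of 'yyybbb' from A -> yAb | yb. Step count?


Derivation: A => yAb => yyAbb => yyybbb
Steps: 3


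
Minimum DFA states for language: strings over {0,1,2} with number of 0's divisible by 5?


Track (count of 0) mod 5: states 0..4, accept at 0
Minimal DFA: 5 states


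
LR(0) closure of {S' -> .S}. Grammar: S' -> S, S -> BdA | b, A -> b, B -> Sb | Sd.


Start: S' -> .S
For each item with dot before a nonterminal B, add B -> .γ for every B-production
Closure: [S' -> .S, S -> .BdA, S -> .b, B -> .Sb, B -> .Sd]


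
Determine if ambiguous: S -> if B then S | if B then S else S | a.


dangling else: 'if B then if B then a else a' parses two ways
Ambiguous


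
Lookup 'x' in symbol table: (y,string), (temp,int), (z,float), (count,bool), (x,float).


Lookup 'x' → type float


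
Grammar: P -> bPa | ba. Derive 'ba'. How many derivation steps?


Derivation: P => ba
Steps: 1


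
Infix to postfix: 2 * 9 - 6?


Left to right (same or higher precedence on left)
Postfix: 2 9 * 6 -


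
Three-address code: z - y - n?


Break into single-operator statements:
t1 = z - y
t2 = t1 - n


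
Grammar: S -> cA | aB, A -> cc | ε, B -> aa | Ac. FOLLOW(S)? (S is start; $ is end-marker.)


$ ∈ FOLLOW(S). For each A -> αBβ: add FIRST(β)\{ε} to FOLLOW(B); if β nullable, add FOLLOW(A).
FOLLOW(S) = {$}


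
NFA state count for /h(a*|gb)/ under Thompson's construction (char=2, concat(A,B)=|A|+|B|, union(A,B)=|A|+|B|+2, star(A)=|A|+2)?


Syntax tree has 4 char leaf(s), 1 union(s), 1 star(s)
chars contribute 4×2 = 8; each union adds +2; each star adds +2
Total: 8 + 2 + 2 = 12 states


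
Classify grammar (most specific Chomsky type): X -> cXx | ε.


Single nonterminal LHS, but c^n x^n is not regular
Classification: Type 2 (Context-Free)


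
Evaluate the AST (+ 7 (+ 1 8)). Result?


Evaluate inner: (+ 1 8) = 9
Evaluate root: (+ 7 9) = 16
Result: 16


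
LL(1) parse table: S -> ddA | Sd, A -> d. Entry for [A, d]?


For [A, d]: 'd' ∈ FIRST(d)
Entry: A -> d


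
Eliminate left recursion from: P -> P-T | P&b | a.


Left-recursive alternatives: P-T, P&b; non-recursive: a
Introduce P': P -> aP', P' -> -TP' | &bP' | ε


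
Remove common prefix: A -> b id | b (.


Common prefix: 'b'
Factored: A -> b A', A' -> id | (


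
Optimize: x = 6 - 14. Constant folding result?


6 - 14 = -8 at compile time
Optimized: x = -8


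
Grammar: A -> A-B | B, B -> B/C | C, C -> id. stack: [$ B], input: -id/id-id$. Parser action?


lookahead ∉ {/} so B won't extend; reduce A -> B
Action: reduce (A -> B)


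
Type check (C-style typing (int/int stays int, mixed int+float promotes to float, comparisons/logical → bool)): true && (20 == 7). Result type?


Operand types: bool && bool
Rule: logical operators take bool operands and yield bool
Result type: bool


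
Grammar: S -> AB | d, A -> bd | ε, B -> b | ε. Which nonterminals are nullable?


A nonterminal is nullable iff some alternative derives ε (directly, or every symbol in it is nullable)
Nullable: {A, B, S}


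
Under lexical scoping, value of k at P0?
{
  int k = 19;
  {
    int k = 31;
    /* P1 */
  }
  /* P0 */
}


k declared in the same block as P0
k = 19


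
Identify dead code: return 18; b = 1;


statement follows a return and is unreachable
Dead: 'b = 1'


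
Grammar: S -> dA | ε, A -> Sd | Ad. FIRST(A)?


Per alternative of A: FIRST(Sd) = {d}; FIRST(Ad) = {d}
FIRST(A) = {d}


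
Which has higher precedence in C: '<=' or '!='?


'<=' is relational (level 7); '!=' is equality (level 6)
Higher level binds tighter
'<=' has higher precedence than '!='


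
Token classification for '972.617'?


Pattern: digits with a decimal point
Type: FLOAT_LITERAL


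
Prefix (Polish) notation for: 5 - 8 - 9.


left-to-right (same/higher precedence on left): tree is (- (- 5 8) 9)
Prefix: - - 5 8 9


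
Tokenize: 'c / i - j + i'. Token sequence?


Scan left to right, longest-match per lexeme
Tokens: ID(c), OP(/), ID(i), OP(-), ID(j), OP(+), ID(i)


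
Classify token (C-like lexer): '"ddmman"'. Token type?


Pattern: double-quoted sequence
Type: STRING_LITERAL


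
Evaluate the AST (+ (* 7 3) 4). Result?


Evaluate inner: (* 7 3) = 21
Evaluate root: (+ 21 4) = 25
Result: 25


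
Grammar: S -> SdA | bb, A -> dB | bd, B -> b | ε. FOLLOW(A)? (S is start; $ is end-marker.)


$ ∈ FOLLOW(S). For each A -> αBβ: add FIRST(β)\{ε} to FOLLOW(B); if β nullable, add FOLLOW(A).
FOLLOW(A) = {$, d}


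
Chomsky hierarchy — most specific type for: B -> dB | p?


Right-linear: every RHS is a terminal or a terminal followed by one nonterminal
Classification: Type 3 (Regular)


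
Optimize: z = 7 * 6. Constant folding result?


7 * 6 = 42 at compile time
Optimized: z = 42


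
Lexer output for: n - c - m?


Scan left to right, longest-match per lexeme
Tokens: ID(n), OP(-), ID(c), OP(-), ID(m)


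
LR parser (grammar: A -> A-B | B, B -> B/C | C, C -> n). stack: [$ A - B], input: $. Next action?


handle 'A-B' on top; lookahead ∈ FOLLOW(A) = {-, $}
Action: reduce (A -> A-B)


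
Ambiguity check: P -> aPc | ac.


balanced a^n…c^n: each string has a unique parse
Unambiguous


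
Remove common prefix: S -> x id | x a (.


Common prefix: 'x'
Factored: S -> x S', S' -> id | a (


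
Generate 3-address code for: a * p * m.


Break into single-operator statements:
t1 = a * p
t2 = t1 * m


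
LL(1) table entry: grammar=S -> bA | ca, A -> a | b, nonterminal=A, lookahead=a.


For [A, a]: 'a' ∈ FIRST(a)
Entry: A -> a


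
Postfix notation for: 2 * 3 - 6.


Left to right (same or higher precedence on left)
Postfix: 2 3 * 6 -


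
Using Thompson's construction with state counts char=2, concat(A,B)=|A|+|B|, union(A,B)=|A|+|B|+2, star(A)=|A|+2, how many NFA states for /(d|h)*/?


Syntax tree has 2 char leaf(s), 1 union(s), 1 star(s)
chars contribute 2×2 = 4; each union adds +2; each star adds +2
Total: 4 + 2 + 2 = 8 states


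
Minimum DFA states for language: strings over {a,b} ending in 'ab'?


Track the longest suffix of input matching a prefix of 'ab': 3 classes (prefixes of length 0..2)
Minimal DFA: 3 states


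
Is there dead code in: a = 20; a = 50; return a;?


first assignment to a is overwritten before any read
Dead: 'a = 20'


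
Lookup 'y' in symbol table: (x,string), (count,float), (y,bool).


Lookup 'y' → type bool


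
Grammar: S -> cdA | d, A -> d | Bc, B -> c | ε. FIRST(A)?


Per alternative of A: FIRST(d) = {d}; FIRST(Bc) = {c}
FIRST(A) = {c, d}


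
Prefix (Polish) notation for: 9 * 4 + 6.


left-to-right (same/higher precedence on left): tree is (+ (* 9 4) 6)
Prefix: + * 9 4 6


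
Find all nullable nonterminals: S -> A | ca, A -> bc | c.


A nonterminal is nullable iff some alternative derives ε (directly, or every symbol in it is nullable)
Nullable: {}


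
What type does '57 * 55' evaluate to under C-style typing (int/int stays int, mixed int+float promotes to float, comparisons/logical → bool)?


Operand types: int * int
Rule: mixed int/float promotes to float; int/int stays int
Result type: int


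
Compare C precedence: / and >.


'/' is multiplicative (level 10); '>' is relational (level 7)
Higher level binds tighter
'/' has higher precedence than '>'


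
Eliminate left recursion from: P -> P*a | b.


Left-recursive alternatives: P*a; non-recursive: b
Introduce P': P -> bP', P' -> *aP' | ε


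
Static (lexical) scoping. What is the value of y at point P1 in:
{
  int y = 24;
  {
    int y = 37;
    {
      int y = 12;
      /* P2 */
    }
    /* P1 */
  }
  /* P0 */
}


y declared in the same block as P1
y = 37


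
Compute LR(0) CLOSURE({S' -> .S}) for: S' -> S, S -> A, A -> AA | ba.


Start: S' -> .S
For each item with dot before a nonterminal B, add B -> .γ for every B-production
Closure: [S' -> .S, S -> .A, A -> .AA, A -> .ba]


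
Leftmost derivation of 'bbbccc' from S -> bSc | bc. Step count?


Derivation: S => bSc => bbScc => bbbccc
Steps: 3


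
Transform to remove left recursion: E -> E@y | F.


Left-recursive alternatives: E@y; non-recursive: F
Introduce E': E -> FE', E' -> @yE' | ε


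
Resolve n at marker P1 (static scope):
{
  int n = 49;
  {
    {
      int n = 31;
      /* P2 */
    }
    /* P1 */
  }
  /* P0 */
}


P1's block does not declare n; resolves to the enclosing declaration at depth 0
n = 49


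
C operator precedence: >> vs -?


'-' is additive (level 9); '>>' is shift (level 8)
Higher level binds tighter
'-' has higher precedence than '>>'


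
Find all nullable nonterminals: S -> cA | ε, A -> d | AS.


A nonterminal is nullable iff some alternative derives ε (directly, or every symbol in it is nullable)
Nullable: {S}


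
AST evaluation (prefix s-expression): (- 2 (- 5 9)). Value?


Evaluate inner: (- 5 9) = -4
Evaluate root: (- 2 -4) = 6
Result: 6


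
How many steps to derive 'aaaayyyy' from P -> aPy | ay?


Derivation: P => aPy => aaPyy => aaaPyyy => aaaayyyy
Steps: 4


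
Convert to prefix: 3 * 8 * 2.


left-to-right (same/higher precedence on left): tree is (* (* 3 8) 2)
Prefix: * * 3 8 2


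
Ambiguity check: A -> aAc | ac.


balanced a^n…c^n: each string has a unique parse
Unambiguous


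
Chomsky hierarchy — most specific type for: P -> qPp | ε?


Single nonterminal LHS, but q^n p^n is not regular
Classification: Type 2 (Context-Free)


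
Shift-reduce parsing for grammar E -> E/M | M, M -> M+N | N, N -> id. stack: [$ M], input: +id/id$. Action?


shift '+' to continue M -> M+N
Action: shift


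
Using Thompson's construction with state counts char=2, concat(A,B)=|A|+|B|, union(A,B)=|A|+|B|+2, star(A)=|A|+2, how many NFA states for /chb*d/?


Syntax tree has 4 char leaf(s), 0 union(s), 1 star(s)
chars contribute 4×2 = 8; each union adds +2; each star adds +2
Total: 8 + 0 + 2 = 10 states


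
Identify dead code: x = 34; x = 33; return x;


first assignment to x is overwritten before any read
Dead: 'x = 34'


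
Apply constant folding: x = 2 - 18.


2 - 18 = -16 at compile time
Optimized: x = -16


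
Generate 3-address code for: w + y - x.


Break into single-operator statements:
t1 = w + y
t2 = t1 - x


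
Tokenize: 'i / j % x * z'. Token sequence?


Scan left to right, longest-match per lexeme
Tokens: ID(i), OP(/), ID(j), OP(%), ID(x), OP(*), ID(z)


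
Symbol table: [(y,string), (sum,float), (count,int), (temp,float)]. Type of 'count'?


Lookup 'count' → type int


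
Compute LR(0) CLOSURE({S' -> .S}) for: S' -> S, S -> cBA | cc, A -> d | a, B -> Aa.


Start: S' -> .S
For each item with dot before a nonterminal B, add B -> .γ for every B-production
Closure: [S' -> .S, S -> .cBA, S -> .cc]


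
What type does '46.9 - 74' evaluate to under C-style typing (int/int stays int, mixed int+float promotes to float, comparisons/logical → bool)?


Operand types: float - int
Rule: mixed int/float promotes to float; int/int stays int
Result type: float


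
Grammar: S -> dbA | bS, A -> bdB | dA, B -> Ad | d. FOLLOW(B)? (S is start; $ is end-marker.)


$ ∈ FOLLOW(S). For each A -> αBβ: add FIRST(β)\{ε} to FOLLOW(B); if β nullable, add FOLLOW(A).
FOLLOW(B) = {$, d}


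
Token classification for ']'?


Pattern: delimiter/punctuation
Type: PUNCTUATION


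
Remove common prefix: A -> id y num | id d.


Common prefix: 'id'
Factored: A -> id A', A' -> y num | d


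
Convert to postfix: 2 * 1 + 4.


Left to right (same or higher precedence on left)
Postfix: 2 1 * 4 +


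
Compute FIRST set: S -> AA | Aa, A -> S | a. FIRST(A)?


Per alternative of A: FIRST(S) = {a}; FIRST(a) = {a}
FIRST(A) = {a}


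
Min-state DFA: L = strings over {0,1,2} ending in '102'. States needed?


Track the longest suffix of input matching a prefix of '102': 4 classes (prefixes of length 0..3)
Minimal DFA: 4 states


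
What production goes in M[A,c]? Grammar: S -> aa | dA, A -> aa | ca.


For [A, c]: 'c' ∈ FIRST(ca)
Entry: A -> ca


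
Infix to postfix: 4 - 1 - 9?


Left to right (same or higher precedence on left)
Postfix: 4 1 - 9 -


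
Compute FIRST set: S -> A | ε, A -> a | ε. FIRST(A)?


Per alternative of A: FIRST(a) = {a}; FIRST(ε) = {ε}
FIRST(A) = {a, ε}


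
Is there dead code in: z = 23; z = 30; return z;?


first assignment to z is overwritten before any read
Dead: 'z = 23'


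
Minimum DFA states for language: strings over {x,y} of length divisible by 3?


Track length mod 3: states 0..2, accept at 0
Minimal DFA: 3 states


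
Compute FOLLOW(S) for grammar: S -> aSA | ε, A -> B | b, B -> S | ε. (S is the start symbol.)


$ ∈ FOLLOW(S). For each A -> αBβ: add FIRST(β)\{ε} to FOLLOW(B); if β nullable, add FOLLOW(A).
FOLLOW(S) = {$, a, b}


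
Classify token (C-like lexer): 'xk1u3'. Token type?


Pattern: letter/underscore followed by alphanumerics, not a keyword
Type: IDENTIFIER


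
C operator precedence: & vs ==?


'==' is equality (level 6); '&' is bitwise AND (level 5)
Higher level binds tighter
'==' has higher precedence than '&'


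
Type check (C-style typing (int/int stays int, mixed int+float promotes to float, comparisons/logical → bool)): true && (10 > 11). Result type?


Operand types: bool && bool
Rule: logical operators take bool operands and yield bool
Result type: bool


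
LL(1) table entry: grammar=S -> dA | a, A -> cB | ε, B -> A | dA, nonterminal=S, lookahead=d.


For [S, d]: 'd' ∈ FIRST(dA)
Entry: S -> dA


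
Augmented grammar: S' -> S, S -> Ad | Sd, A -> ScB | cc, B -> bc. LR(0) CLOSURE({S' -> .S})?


Start: S' -> .S
For each item with dot before a nonterminal B, add B -> .γ for every B-production
Closure: [S' -> .S, S -> .Ad, S -> .Sd, A -> .ScB, A -> .cc]


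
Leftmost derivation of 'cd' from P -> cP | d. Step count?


Derivation: P => cP => cd
Steps: 2


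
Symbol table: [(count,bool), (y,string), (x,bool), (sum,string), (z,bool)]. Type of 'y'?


Lookup 'y' → type string


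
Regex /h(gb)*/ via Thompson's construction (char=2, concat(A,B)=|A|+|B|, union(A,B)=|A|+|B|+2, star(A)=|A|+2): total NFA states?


Syntax tree has 3 char leaf(s), 0 union(s), 1 star(s)
chars contribute 3×2 = 6; each union adds +2; each star adds +2
Total: 6 + 0 + 2 = 8 states


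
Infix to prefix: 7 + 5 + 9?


left-to-right (same/higher precedence on left): tree is (+ (+ 7 5) 9)
Prefix: + + 7 5 9


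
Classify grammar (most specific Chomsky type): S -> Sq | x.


Left-linear: every RHS is a terminal or one nonterminal followed by a terminal
Classification: Type 3 (Regular)


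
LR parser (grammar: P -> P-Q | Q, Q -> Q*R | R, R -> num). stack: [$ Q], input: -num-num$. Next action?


lookahead ∉ {*} so Q won't extend; reduce P -> Q
Action: reduce (P -> Q)


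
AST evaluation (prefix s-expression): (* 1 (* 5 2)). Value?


Evaluate inner: (* 5 2) = 10
Evaluate root: (* 1 10) = 10
Result: 10


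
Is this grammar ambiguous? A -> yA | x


right-linear, alternatives start with distinct terminals 'y' vs 'x': unique leftmost derivation
Unambiguous


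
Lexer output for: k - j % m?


Scan left to right, longest-match per lexeme
Tokens: ID(k), OP(-), ID(j), OP(%), ID(m)


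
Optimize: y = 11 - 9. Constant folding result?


11 - 9 = 2 at compile time
Optimized: y = 2


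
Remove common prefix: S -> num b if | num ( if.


Common prefix: 'num'
Factored: S -> num S', S' -> b if | ( if


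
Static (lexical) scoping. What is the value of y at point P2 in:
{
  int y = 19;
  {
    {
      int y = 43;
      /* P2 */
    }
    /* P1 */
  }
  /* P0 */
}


y declared in the same block as P2
y = 43


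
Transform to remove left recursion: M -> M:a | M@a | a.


Left-recursive alternatives: M:a, M@a; non-recursive: a
Introduce M': M -> aM', M' -> :aM' | @aM' | ε


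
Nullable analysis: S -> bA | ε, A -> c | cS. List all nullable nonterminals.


A nonterminal is nullable iff some alternative derives ε (directly, or every symbol in it is nullable)
Nullable: {S}


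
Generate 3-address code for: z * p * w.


Break into single-operator statements:
t1 = z * p
t2 = t1 * w


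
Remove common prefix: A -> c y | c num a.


Common prefix: 'c'
Factored: A -> c A', A' -> y | num a


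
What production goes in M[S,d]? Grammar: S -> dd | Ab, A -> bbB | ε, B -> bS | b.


For [S, d]: 'd' ∈ FIRST(dd)
Entry: S -> dd


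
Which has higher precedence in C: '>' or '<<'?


'<<' is shift (level 8); '>' is relational (level 7)
Higher level binds tighter
'<<' has higher precedence than '>'


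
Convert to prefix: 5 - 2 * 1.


'*' binds tighter: tree is (- 5 (* 2 1))
Prefix: - 5 * 2 1


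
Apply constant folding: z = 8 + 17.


8 + 17 = 25 at compile time
Optimized: z = 25


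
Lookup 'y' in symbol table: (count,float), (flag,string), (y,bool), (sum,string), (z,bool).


Lookup 'y' → type bool


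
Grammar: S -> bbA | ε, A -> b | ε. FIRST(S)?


Per alternative of S: FIRST(bbA) = {b}; FIRST(ε) = {ε}
FIRST(S) = {b, ε}


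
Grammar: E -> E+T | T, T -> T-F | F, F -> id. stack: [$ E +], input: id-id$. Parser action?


no handle ('E+' is not any RHS); shift 'id'
Action: shift


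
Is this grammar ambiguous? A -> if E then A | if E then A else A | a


dangling else: 'if E then if E then a else a' parses two ways
Ambiguous


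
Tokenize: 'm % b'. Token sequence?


Scan left to right, longest-match per lexeme
Tokens: ID(m), OP(%), ID(b)


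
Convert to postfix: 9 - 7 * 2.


* has higher precedence, evaluate 7*2 first
Postfix: 9 7 2 * -


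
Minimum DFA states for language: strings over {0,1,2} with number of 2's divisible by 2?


Track (count of 2) mod 2: states 0..1, accept at 0
Minimal DFA: 2 states


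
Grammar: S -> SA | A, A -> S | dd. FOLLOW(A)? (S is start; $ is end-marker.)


$ ∈ FOLLOW(S). For each A -> αBβ: add FIRST(β)\{ε} to FOLLOW(B); if β nullable, add FOLLOW(A).
FOLLOW(A) = {$, d}


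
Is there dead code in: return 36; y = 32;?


statement follows a return and is unreachable
Dead: 'y = 32'


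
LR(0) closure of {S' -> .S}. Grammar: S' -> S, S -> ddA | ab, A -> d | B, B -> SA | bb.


Start: S' -> .S
For each item with dot before a nonterminal B, add B -> .γ for every B-production
Closure: [S' -> .S, S -> .ddA, S -> .ab]


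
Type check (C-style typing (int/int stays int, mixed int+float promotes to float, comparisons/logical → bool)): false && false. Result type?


Operand types: bool && bool
Rule: logical operators take bool operands and yield bool
Result type: bool


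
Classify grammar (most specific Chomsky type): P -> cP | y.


Right-linear: every RHS is a terminal or a terminal followed by one nonterminal
Classification: Type 3 (Regular)


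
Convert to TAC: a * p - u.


Break into single-operator statements:
t1 = a * p
t2 = t1 - u


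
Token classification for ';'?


Pattern: delimiter/punctuation
Type: PUNCTUATION


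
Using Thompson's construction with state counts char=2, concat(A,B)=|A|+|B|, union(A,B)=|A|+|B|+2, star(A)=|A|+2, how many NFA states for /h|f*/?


Syntax tree has 2 char leaf(s), 1 union(s), 1 star(s)
chars contribute 2×2 = 4; each union adds +2; each star adds +2
Total: 4 + 2 + 2 = 8 states


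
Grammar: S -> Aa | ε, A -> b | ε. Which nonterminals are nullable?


A nonterminal is nullable iff some alternative derives ε (directly, or every symbol in it is nullable)
Nullable: {A, S}
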